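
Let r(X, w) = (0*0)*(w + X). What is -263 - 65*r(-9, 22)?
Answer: -263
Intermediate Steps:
r(X, w) = 0 (r(X, w) = 0*(X + w) = 0)
-263 - 65*r(-9, 22) = -263 - 65*0 = -263 + 0 = -263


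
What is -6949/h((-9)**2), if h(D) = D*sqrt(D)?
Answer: -6949/729 ≈ -9.5322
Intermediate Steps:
h(D) = D**(3/2)
-6949/h((-9)**2) = -6949/(((-9)**2)**(3/2)) = -6949/(81**(3/2)) = -6949/729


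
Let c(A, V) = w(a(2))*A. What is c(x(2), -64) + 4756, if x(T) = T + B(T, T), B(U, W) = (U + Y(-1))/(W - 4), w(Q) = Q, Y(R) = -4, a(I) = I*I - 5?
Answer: 4753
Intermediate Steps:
a(I) = -5 + I² (a(I) = I² - 5 = -5 + I²)
B(U, W) = (-4 + U)/(-4 + W) (B(U, W) = (U - 4)/(W - 4) = (-4 + U)/(-4 + W))
x(T) = 1 + T (x(T) = T + (-4 + T)/(-4 + T) = T + 1 = 1 + T)
c(A, V) = -A (c(A, V) = (-5 + 2²)*A = (-5 + 4)*A = -A)
c(x(2), -64) + 4756 = -(1 + 2) + 4756 = -1*3 + 4756 = -3 + 4756 = 4753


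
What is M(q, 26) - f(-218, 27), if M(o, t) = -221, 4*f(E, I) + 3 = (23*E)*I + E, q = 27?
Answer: 134715/4 ≈ 33679.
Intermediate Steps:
f(E, I) = -¾ + E/4 + 23*E*I/4 (f(E, I) = -¾ + ((23*E)*I + E)/4 = -¾ + (23*E*I + E)/4 = -¾ + (E + 23*E*I)/4 = -¾ + (E/4 + 23*E*I/4) = -¾ + E/4 + 23*E*I/4)
M(q, 26) - f(-218, 27) = -221 - (-¾ + (¼)*(-218) + (23/4)*(-218)*27) = -221 - (-¾ - 109/2 - 67689/2) = -221 - 1*(-135599/4) = -221 + 135599/4 = 134715/4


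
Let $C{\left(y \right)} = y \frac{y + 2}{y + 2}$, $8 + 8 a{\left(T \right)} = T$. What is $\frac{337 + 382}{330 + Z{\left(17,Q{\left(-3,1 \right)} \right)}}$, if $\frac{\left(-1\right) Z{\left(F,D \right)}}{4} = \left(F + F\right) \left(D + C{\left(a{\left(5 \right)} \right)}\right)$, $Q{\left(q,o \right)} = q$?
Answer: $\frac{719}{789} \approx 0.91128$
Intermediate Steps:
$a{\left(T \right)} = -1 + \frac{T}{8}$
$C{\left(y \right)} = y$ ($C{\left(y \right)} = y \frac{2 + y}{2 + y} = y 1 = y$)
$Z{\left(F,D \right)} = - 8 F \left(- \frac{3}{8} + D\right)$ ($Z{\left(F,D \right)} = - 4 \left(F + F\right) \left(D + \left(-1 + \frac{1}{8} \cdot 5\right)\right) = - 4 \cdot 2 F \left(D + \left(-1 + \frac{5}{8}\right)\right) = - 4 \cdot 2 F \left(D - \frac{3}{8}\right) = - 4 \cdot 2 F \left(- \frac{3}{8} + D\right) = - 8 F \left(- \frac{3}{8} + D\right)$)
$\frac{337 + 382}{330 + Z{\left(17,Q{\left(-3,1 \right)} \right)}} = \frac{337 + 382}{330 + 17 \left(3 - -24\right)} = \frac{719}{330 + 17 \left(3 + 24\right)} = \frac{719}{330 + 17 \cdot 27} = \frac{719}{330 + 459} = \frac{719}{789}$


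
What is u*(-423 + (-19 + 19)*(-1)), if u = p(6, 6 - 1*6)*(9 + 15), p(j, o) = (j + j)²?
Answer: -1461888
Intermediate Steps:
p(j, o) = 4*j² (p(j, o) = (2*j)² = 4*j²)
u = 3456 (u = (4*6²)*(9 + 15) = (4*36)*24 = 144*24 = 3456)
u*(-423 + (-19 + 19)*(-1)) = 3456*(-423 + (-19 + 19)*(-1)) = 3456*(-423 + 0*(-1)) = 3456*(-423 + 0) = 3456*(-423) = -1461888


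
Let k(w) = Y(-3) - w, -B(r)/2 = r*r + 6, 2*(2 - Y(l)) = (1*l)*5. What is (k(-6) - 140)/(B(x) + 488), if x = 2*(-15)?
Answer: 249/2648 ≈ 0.094033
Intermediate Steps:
x = -30
Y(l) = 2 - 5*l/2 (Y(l) = 2 - 1*l*5/2 = 2 - l*5/2 = 2 - 5*l/2)
B(r) = -12 - 2*r² (B(r) = -2*(r*r + 6) = -2*(r² + 6) = -2*(6 + r²) = -12 - 2*r²)
k(w) = 19/2 - w (k(w) = (2 - 5/2*(-3)) - w = (2 + 15/2) - w = 19/2 - w)
(k(-6) - 140)/(B(x) + 488) = ((19/2 - 1*(-6)) - 140)/((-12 - 2*(-30)²) + 488) = ((19/2 + 6) - 140)/((-12 - 2*900) + 488) = (31/2 - 140)/((-12 - 1800) + 488) = -249/(2*(-1812 + 488)) = -249/2/(-1324) = -249/2*(-1/1324) = 249/2648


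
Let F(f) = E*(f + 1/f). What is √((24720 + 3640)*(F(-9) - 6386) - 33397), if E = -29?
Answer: I*√1562823133/3 ≈ 13178.0*I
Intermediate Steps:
F(f) = -29*f - 29/f (F(f) = -29*(f + 1/f) = -29*f - 29/f)
√((24720 + 3640)*(F(-9) - 6386) - 33397) = √((24720 + 3640)*((-29*(-9) - 29/(-9)) - 6386) - 33397) = √(28360*((261 - 29*(-⅑)) - 6386) - 33397) = √(28360*((261 + 29/9) - 6386) - 33397) = √(28360*(2378/9 - 6386) - 33397) = √(28360*(-55096/9) - 33397) = √(-1562522560/9 - 33397) = √(-1562823133/9) = I*√1562823133/3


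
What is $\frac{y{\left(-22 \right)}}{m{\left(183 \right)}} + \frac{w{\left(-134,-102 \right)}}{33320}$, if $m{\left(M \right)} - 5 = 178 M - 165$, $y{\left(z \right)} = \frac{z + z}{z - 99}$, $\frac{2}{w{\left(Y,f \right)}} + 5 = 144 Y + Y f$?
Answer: $\frac{187513283}{16730544121060} \approx 1.1208 \cdot 10^{-5}$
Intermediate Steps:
$w{\left(Y,f \right)} = \frac{2}{-5 + 144 Y + Y f}$ ($w{\left(Y,f \right)} = \frac{2}{-5 + \left(144 Y + Y f\right)} = \frac{2}{-5 + 144 Y + Y f}$)
$y{\left(z \right)} = \frac{2 z}{-99 + z}$
$m{\left(M \right)} = -160 + 178 M$ ($m{\left(M \right)} = 5 + \left(178 M - 165\right) = 5 + \left(-165 + 178 M\right) = -160 + 178 M$)
$\frac{y{\left(-22 \right)}}{m{\left(183 \right)}} + \frac{w{\left(-134,-102 \right)}}{33320} = \frac{2 \left(-22\right) \frac{1}{-99 - 22}}{-160 + 178 \cdot 183} + \frac{2 \frac{1}{-5 + 144 \left(-134\right) - -13668}}{33320} = \frac{2 \left(-22\right) \frac{1}{-121}}{-160 + 32574} + \frac{2}{-5 - 19296 + 13668} \cdot \frac{1}{33320} = \frac{2 \left(-22\right) \left(- \frac{1}{121}\right)}{32414} + \frac{2}{-5633} \cdot \frac{1}{33320} = \frac{4}{11} \cdot \frac{1}{32414} + 2 \left(- \frac{1}{5633}\right) \frac{1}{33320} = \frac{2}{178277} - \frac{1}{93845780} = \frac{187513283}{16730544121060}$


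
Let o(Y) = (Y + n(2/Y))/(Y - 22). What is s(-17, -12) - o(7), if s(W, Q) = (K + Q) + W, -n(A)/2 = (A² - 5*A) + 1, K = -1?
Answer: -21673/735 ≈ -29.487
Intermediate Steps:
n(A) = -2 - 2*A² + 10*A (n(A) = -2*((A² - 5*A) + 1) = -2*(1 + A² - 5*A) = -2 - 2*A² + 10*A)
s(W, Q) = -1 + Q + W (s(W, Q) = (-1 + Q) + W = -1 + Q + W)
o(Y) = (-2 + Y - 8/Y² + 20/Y)/(-22 + Y) (o(Y) = (Y + (-2 - 2*4/Y² + 10*(2/Y)))/(Y - 22) = (Y + (-2 - 8/Y² + 20/Y))/(-22 + Y) = (-2 + Y - 8/Y² + 20/Y)/(-22 + Y))
s(-17, -12) - o(7) = (-1 - 12 - 17) - (-8 + 20*7 + 7²*(-2 + 7))/(7²*(-22 + 7)) = -30 - (-8 + 140 + 49*5)/(49*(-15)) = -30 - (-1)*(-8 + 140 + 245)/(49*15) = -30 - (-1)*377/(49*15) = -30 - 1*(-377/735) = -30 + 377/735 = -21673/735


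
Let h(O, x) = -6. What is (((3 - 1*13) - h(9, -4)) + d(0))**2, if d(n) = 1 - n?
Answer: 9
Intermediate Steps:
(((3 - 1*13) - h(9, -4)) + d(0))**2 = (((3 - 1*13) - 1*(-6)) + (1 - 1*0))**2 = (((3 - 13) + 6) + (1 + 0))**2 = ((-10 + 6) + 1)**2 = (-4 + 1)**2 = (-3)**2 = 9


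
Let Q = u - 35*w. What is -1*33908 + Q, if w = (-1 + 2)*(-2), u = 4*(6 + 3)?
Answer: -33802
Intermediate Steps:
u = 36 (u = 4*9 = 36)
w = -2 (w = 1*(-2) = -2)
Q = 106 (Q = 36 - 35*(-2) = 36 + 70 = 106)
-1*33908 + Q = -1*33908 + 106 = -33908 + 106 = -33802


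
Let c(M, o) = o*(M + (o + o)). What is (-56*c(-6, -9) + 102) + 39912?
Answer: 27918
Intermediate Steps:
c(M, o) = o*(M + 2*o)
(-56*c(-6, -9) + 102) + 39912 = (-(-504)*(-6 + 2*(-9)) + 102) + 39912 = (-(-504)*(-6 - 18) + 102) + 39912 = (-(-504)*(-24) + 102) + 39912 = (-56*216 + 102) + 39912 = (-12096 + 102) + 39912 = -11994 + 39912 = 27918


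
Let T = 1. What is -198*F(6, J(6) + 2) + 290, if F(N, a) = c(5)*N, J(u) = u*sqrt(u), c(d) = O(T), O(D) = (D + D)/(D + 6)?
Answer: -346/7 ≈ -49.429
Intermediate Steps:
O(D) = 2*D/(6 + D) (O(D) = (2*D)/(6 + D) = 2*D/(6 + D))
c(d) = 2/7 (c(d) = 2*1/(6 + 1) = 2*1/7 = 2*1*(1/7) = 2/7)
J(u) = u**(3/2)
F(N, a) = 2*N/7
-198*F(6, J(6) + 2) + 290 = -396*6/7 + 290 = -198*12/7 + 290 = -2376/7 + 290 = -346/7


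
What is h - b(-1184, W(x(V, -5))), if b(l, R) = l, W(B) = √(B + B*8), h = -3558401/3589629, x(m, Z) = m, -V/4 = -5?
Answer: 114771955/97017 ≈ 1183.0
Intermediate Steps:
V = 20 (V = -4*(-5) = 20)
h = -96173/97017 (h = -3558401*1/3589629 = -96173/97017 ≈ -0.99130)
W(B) = 3*√B (W(B) = √(B + 8*B) = √(9*B) = 3*√B)
h - b(-1184, W(x(V, -5))) = -96173/97017 - 1*(-1184) = -96173/97017 + 1184 = 114771955/97017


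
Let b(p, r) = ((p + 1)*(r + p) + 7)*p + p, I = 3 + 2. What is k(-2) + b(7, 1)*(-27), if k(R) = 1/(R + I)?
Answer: -40823/3 ≈ -13608.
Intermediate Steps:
I = 5
b(p, r) = p + p*(7 + (1 + p)*(p + r)) (b(p, r) = ((1 + p)*(p + r) + 7)*p + p = (7 + (1 + p)*(p + r))*p + p = p*(7 + (1 + p)*(p + r)) + p = p + p*(7 + (1 + p)*(p + r)))
k(R) = 1/(5 + R) (k(R) = 1/(R + 5) = 1/(5 + R))
k(-2) + b(7, 1)*(-27) = 1/(5 - 2) + (7*(8 + 7 + 1 + 7² + 7*1))*(-27) = 1/3 + (7*(8 + 7 + 1 + 49 + 7))*(-27) = ⅓ + (7*72)*(-27) = ⅓ + 504*(-27) = ⅓ - 13608 = -40823/3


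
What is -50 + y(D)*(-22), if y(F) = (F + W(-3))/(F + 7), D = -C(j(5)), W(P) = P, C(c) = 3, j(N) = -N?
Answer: -17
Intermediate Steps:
D = -3 (D = -1*3 = -3)
y(F) = (-3 + F)/(7 + F) (y(F) = (F - 3)/(F + 7) = (-3 + F)/(7 + F))
-50 + y(D)*(-22) = -50 + ((-3 - 3)/(7 - 3))*(-22) = -50 + (-6/4)*(-22) = -50 + ((1/4)*(-6))*(-22) = -50 - 3/2*(-22) = -50 + 33 = -17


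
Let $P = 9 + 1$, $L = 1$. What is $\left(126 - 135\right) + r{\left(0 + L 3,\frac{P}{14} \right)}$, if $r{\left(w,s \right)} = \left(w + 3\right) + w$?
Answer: $0$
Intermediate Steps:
$P = 10$
$r{\left(w,s \right)} = 3 + 2 w$ ($r{\left(w,s \right)} = \left(3 + w\right) + w = 3 + 2 w$)
$\left(126 - 135\right) + r{\left(0 + L 3,\frac{P}{14} \right)} = \left(126 - 135\right) + \left(3 + 2 \left(0 + 1 \cdot 3\right)\right) = \left(126 - 135\right) + \left(3 + 2 \left(0 + 3\right)\right) = -9 + \left(3 + 2 \cdot 3\right) = -9 + \left(3 + 6\right) = -9 + 9 = 0$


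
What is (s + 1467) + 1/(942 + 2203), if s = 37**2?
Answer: 8919221/3145 ≈ 2836.0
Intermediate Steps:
s = 1369
(s + 1467) + 1/(942 + 2203) = (1369 + 1467) + 1/(942 + 2203) = 2836 + 1/3145 = 8919221/3145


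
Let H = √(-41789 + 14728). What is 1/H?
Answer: -I*√27061/27061 ≈ -0.0060789*I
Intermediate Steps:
H = I*√27061 (H = √(-27061) = I*√27061 ≈ 164.5*I)
1/H = 1/(I*√27061) = -I*√27061/27061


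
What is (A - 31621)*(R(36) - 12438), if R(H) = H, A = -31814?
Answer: 786720870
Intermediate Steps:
(A - 31621)*(R(36) - 12438) = (-31814 - 31621)*(36 - 12438) = -63435*(-12402) = 786720870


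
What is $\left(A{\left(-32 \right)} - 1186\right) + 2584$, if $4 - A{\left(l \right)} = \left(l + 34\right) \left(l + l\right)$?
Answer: $1530$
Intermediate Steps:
$A{\left(l \right)} = 4 - 2 l \left(34 + l\right)$ ($A{\left(l \right)} = 4 - \left(l + 34\right) \left(l + l\right) = 4 - \left(34 + l\right) 2 l = 4 - 2 l \left(34 + l\right)$)
$\left(A{\left(-32 \right)} - 1186\right) + 2584 = \left(\left(4 - -2176 - 2 \left(-32\right)^{2}\right) - 1186\right) + 2584 = \left(\left(4 + 2176 - 2048\right) - 1186\right) + 2584 = \left(132 - 1186\right) + 2584 = -1054 + 2584 = 1530$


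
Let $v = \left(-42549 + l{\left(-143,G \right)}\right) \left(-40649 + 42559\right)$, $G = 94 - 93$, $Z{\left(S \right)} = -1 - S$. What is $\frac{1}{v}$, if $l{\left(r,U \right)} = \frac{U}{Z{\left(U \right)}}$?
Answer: $- \frac{1}{81269545} \approx -1.2305 \cdot 10^{-8}$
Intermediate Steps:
$G = 1$ ($G = 94 - 93 = 1$)
$l{\left(r,U \right)} = \frac{U}{-1 - U}$
$v = -81269545$ ($v = \left(-42549 - 1 \frac{1}{1 + 1}\right) \left(-40649 + 42559\right) = \left(-42549 - 1 \cdot \frac{1}{2}\right) 1910 = \left(-42549 - \frac{1}{2}\right) 1910 = \left(- \frac{85099}{2}\right) 1910 = -81269545$)
$\frac{1}{v} = \frac{1}{-81269545} = - \frac{1}{81269545}$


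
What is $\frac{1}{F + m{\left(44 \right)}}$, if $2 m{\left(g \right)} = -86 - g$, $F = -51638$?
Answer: $- \frac{1}{51703} \approx -1.9341 \cdot 10^{-5}$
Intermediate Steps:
$m{\left(g \right)} = -43 - \frac{g}{2}$ ($m{\left(g \right)} = \frac{-86 - g}{2} = -43 - \frac{g}{2}$)
$\frac{1}{F + m{\left(44 \right)}} = \frac{1}{-51638 - 65} = \frac{1}{-51703} = - \frac{1}{51703}$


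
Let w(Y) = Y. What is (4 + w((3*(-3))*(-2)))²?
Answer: 484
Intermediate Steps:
(4 + w((3*(-3))*(-2)))² = (4 + (3*(-3))*(-2))² = (4 - 9*(-2))² = (4 + 18)² = 22² = 484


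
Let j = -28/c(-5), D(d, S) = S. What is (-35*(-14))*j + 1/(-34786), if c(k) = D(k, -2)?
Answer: 238631959/34786 ≈ 6860.0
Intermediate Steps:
c(k) = -2
j = 14 (j = -28/(-2) = -28*(-½) = 14)
(-35*(-14))*j + 1/(-34786) = -35*(-14)*14 + 1/(-34786) = 490*14 - 1/34786 = 6860 - 1/34786 = 238631959/34786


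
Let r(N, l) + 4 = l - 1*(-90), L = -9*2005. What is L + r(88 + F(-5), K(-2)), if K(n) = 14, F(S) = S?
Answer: -17945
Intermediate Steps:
L = -18045
r(N, l) = 86 + l (r(N, l) = -4 + (l - 1*(-90)) = -4 + (l + 90) = -4 + (90 + l) = 86 + l)
L + r(88 + F(-5), K(-2)) = -18045 + (86 + 14) = -18045 + 100 = -17945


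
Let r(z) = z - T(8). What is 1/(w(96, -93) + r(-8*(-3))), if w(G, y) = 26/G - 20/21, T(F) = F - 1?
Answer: 336/5483 ≈ 0.061280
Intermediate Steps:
T(F) = -1 + F
w(G, y) = -20/21 + 26/G (w(G, y) = 26/G - 20*1/21 = 26/G - 20/21 = -20/21 + 26/G)
r(z) = -7 + z (r(z) = z - (-1 + 8) = z - 1*7 = z - 7 = -7 + z)
1/(w(96, -93) + r(-8*(-3))) = 1/((-20/21 + 26/96) + (-7 - 8*(-3))) = 1/((-20/21 + 26*(1/96)) + (-7 + 24)) = 1/((-20/21 + 13/48) + 17) = 1/(-229/336 + 17) = 1/(5483/336) = 336/5483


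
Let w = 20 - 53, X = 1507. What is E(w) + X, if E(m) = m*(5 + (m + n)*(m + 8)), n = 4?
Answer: -22583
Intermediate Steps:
w = -33
E(m) = m*(5 + (4 + m)*(8 + m)) (E(m) = m*(5 + (m + 4)*(m + 8)) = m*(5 + (4 + m)*(8 + m)))
E(w) + X = -33*(37 + (-33)**2 + 12*(-33)) + 1507 = -33*(37 + 1089 - 396) + 1507 = -33*730 + 1507 = -24090 + 1507 = -22583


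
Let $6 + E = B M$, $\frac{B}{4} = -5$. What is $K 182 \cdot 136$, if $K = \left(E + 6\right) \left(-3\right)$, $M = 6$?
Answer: $8910720$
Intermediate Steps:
$B = -20$ ($B = 4 \left(-5\right) = -20$)
$E = -126$ ($E = -6 - 120 = -126$)
$K = 360$ ($K = \left(-126 + 6\right) \left(-3\right) = \left(-120\right) \left(-3\right) = 360$)
$K 182 \cdot 136 = 360 \cdot 182 \cdot 136 = 360 \cdot 24752 = 8910720$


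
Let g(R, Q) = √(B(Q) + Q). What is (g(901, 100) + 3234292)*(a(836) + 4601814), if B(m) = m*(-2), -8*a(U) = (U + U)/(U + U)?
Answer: 29767219602803/2 + 184072555*I/4 ≈ 1.4884e+13 + 4.6018e+7*I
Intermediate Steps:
a(U) = -⅛ (a(U) = -(U + U)/(8*(U + U)) = -2*U/(8*(2*U)) = -2*U*1/(2*U)/8 = -⅛*1 = -⅛)
B(m) = -2*m
g(R, Q) = √(-Q) (g(R, Q) = √(-2*Q + Q) = √(-Q))
(g(901, 100) + 3234292)*(a(836) + 4601814) = (√(-1*100) + 3234292)*(-⅛ + 4601814) = (√(-100) + 3234292)*(36814511/8) = (10*I + 3234292)*(36814511/8) = (3234292 + 10*I)*(36814511/8) = 29767219602803/2 + 184072555*I/4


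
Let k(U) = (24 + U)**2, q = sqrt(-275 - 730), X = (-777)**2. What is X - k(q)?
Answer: 604158 - 48*I*sqrt(1005) ≈ 6.0416e+5 - 1521.7*I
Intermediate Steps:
X = 603729
q = I*sqrt(1005) (q = sqrt(-1005) = I*sqrt(1005) ≈ 31.702*I)
X - k(q) = 603729 - (24 + I*sqrt(1005))**2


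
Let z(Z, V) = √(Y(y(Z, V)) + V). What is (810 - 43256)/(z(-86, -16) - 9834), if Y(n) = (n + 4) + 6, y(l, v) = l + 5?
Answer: 139137988/32235881 + 42446*I*√87/96707643 ≈ 4.3162 + 0.0040939*I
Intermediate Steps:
y(l, v) = 5 + l
Y(n) = 10 + n (Y(n) = (4 + n) + 6 = 10 + n)
z(Z, V) = √(15 + V + Z) (z(Z, V) = √((10 + (5 + Z)) + V) = √((15 + Z) + V) = √(15 + V + Z))
(810 - 43256)/(z(-86, -16) - 9834) = (810 - 43256)/(√(15 - 16 - 86) - 9834) = -42446/(√(-87) - 9834) = -42446/(I*√87 - 9834) = -42446/(-9834 + I*√87)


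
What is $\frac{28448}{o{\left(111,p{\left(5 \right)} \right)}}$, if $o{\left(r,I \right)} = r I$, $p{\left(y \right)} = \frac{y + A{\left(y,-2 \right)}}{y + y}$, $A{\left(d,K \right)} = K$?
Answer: $\frac{284480}{333} \approx 854.29$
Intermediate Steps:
$p{\left(y \right)} = \frac{-2 + y}{2 y}$ ($p{\left(y \right)} = \frac{y - 2}{y + y} = \frac{-2 + y}{2 y}$)
$o{\left(r,I \right)} = I r$
$\frac{28448}{o{\left(111,p{\left(5 \right)} \right)}} = \frac{28448}{\frac{-2 + 5}{2 \cdot 5} \cdot 111} = \frac{28448}{\frac{1}{2} \cdot \frac{1}{5} \cdot 3 \cdot 111} = \frac{28448}{\frac{3}{10} \cdot 111} = \frac{28448}{\frac{333}{10}} = 28448 \cdot \frac{10}{333} = \frac{284480}{333}$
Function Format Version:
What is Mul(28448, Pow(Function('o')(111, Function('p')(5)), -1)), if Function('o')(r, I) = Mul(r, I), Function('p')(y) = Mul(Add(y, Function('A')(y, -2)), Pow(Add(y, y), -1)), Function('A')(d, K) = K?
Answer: Rational(284480, 333) ≈ 854.29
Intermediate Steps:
Function('p')(y) = Mul(Rational(1, 2), Pow(y, -1), Add(-2, y)) (Function('p')(y) = Mul(Add(y, -2), Pow(Add(y, y), -1)) = Mul(Add(-2, y), Pow(Mul(2, y), -1)) = Mul(Add(-2, y), Mul(Rational(1, 2), Pow(y, -1))) = Mul(Rational(1, 2), Pow(y, -1), Add(-2, y)))
Function('o')(r, I) = Mul(I, r)
Mul(28448, Pow(Function('o')(111, Function('p')(5)), -1)) = Mul(28448, Pow(Mul(Mul(Rational(1, 2), Pow(5, -1), Add(-2, 5)), 111), -1)) = Mul(28448, Pow(Mul(Mul(Rational(1, 2), Rational(1, 5), 3), 111), -1)) = Mul(28448, Pow(Mul(Rational(3, 10), 111), -1)) = Mul(28448, Pow(Rational(333, 10), -1)) = Mul(28448, Rational(10, 333)) = Rational(284480, 333)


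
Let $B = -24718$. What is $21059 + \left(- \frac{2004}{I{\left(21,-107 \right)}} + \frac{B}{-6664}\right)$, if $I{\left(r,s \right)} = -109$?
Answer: $\frac{450376503}{21364} \approx 21081.0$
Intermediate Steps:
$21059 + \left(- \frac{2004}{I{\left(21,-107 \right)}} + \frac{B}{-6664}\right) = 21059 - \left(- \frac{2004}{109} - \frac{727}{196}\right) = 21059 - - \frac{472027}{21364} = 21059 + \left(\frac{2004}{109} + \frac{727}{196}\right) = 21059 + \frac{472027}{21364} = \frac{450376503}{21364}$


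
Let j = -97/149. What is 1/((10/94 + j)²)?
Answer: 49042009/14546596 ≈ 3.3714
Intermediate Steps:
j = -97/149 (j = -97*1/149 = -97/149 ≈ -0.65101)
1/((10/94 + j)²) = 1/((10/94 - 97/149)²) = 1/((10*(1/94) - 97/149)²) = 1/((5/47 - 97/149)²) = 1/((-3814/7003)²) = 1/(14546596/49042009) = 49042009/14546596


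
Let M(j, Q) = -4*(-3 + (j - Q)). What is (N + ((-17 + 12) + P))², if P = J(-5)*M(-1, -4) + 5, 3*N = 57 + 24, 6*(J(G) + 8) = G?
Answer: 729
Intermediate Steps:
M(j, Q) = 12 - 4*j + 4*Q (M(j, Q) = -4*(-3 + j - Q) = 12 - 4*j + 4*Q)
J(G) = -8 + G/6
N = 27 (N = (57 + 24)/3 = (⅓)*81 = 27)
P = 5 (P = (-8 + (⅙)*(-5))*(12 - 4*(-1) + 4*(-4)) + 5 = (-8 - ⅚)*(12 + 4 - 16) + 5 = -53/6*0 + 5 = 0 + 5 = 5)
(N + ((-17 + 12) + P))² = (27 + ((-17 + 12) + 5))² = (27 + (-5 + 5))² = (27 + 0)² = 27² = 729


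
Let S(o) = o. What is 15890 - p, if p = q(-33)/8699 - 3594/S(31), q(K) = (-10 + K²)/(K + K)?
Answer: 284876138105/17798154 ≈ 16006.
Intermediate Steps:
q(K) = (-10 + K²)/(2*K) (q(K) = (-10 + K²)/((2*K)) = (-10 + K²)*(1/(2*K)) = (-10 + K²)/(2*K))
p = -2063471045/17798154 (p = ((½)*(-33) - 5/(-33))/8699 - 3594/31 = (-33/2 - 5*(-1/33))*(1/8699) - 3594*1/31 = (-33/2 + 5/33)*(1/8699) - 3594/31 = -1079/66*1/8699 - 3594/31 = -1079/574134 - 3594/31 = -2063471045/17798154 ≈ -115.94)
15890 - p = 15890 - 1*(-2063471045/17798154) = 15890 + 2063471045/17798154 = 284876138105/17798154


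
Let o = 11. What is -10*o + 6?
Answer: -104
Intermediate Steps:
-10*o + 6 = -10*11 + 6 = -110 + 6 = -104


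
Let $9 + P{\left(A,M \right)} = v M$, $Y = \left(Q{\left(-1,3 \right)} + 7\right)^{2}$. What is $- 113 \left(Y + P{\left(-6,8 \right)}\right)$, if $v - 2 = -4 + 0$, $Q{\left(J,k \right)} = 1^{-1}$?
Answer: $-4407$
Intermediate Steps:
$Q{\left(J,k \right)} = 1$
$Y = 64$ ($Y = \left(1 + 7\right)^{2} = 8^{2} = 64$)
$v = -2$ ($v = 2 + \left(-4 + 0\right) = 2 - 4 = -2$)
$P{\left(A,M \right)} = -9 - 2 M$
$- 113 \left(Y + P{\left(-6,8 \right)}\right) = - 113 \left(64 - 25\right) = \left(-113\right) 39 = -4407$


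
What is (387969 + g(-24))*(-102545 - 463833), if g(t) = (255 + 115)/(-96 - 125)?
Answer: -48561690928462/221 ≈ -2.1974e+11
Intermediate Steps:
g(t) = -370/221 (g(t) = 370/(-221) = 370*(-1/221) = -370/221)
(387969 + g(-24))*(-102545 - 463833) = (387969 - 370/221)*(-102545 - 463833) = (85740779/221)*(-566378) = -48561690928462/221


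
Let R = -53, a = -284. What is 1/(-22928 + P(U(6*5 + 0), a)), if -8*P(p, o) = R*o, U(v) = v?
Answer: -2/49619 ≈ -4.0307e-5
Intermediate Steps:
P(p, o) = 53*o/8 (P(p, o) = -(-53)*o/8 = 53*o/8)
1/(-22928 + P(U(6*5 + 0), a)) = 1/(-22928 + (53/8)*(-284)) = 1/(-22928 - 3763/2) = 1/(-49619/2) = -2/49619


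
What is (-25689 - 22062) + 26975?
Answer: -20776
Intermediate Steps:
(-25689 - 22062) + 26975 = -47751 + 26975 = -20776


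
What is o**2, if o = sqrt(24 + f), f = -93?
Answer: -69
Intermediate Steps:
o = I*sqrt(69) (o = sqrt(24 - 93) = sqrt(-69) = I*sqrt(69) ≈ 8.3066*I)
o**2 = (I*sqrt(69))**2 = -69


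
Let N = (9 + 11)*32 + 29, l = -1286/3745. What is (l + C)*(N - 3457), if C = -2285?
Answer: 23861407468/3745 ≈ 6.3715e+6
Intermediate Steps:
l = -1286/3745 (l = -1286*1/3745 = -1286/3745 ≈ -0.34339)
N = 669 (N = 20*32 + 29 = 640 + 29 = 669)
(l + C)*(N - 3457) = (-1286/3745 - 2285)*(669 - 3457) = -8558611/3745*(-2788) = 23861407468/3745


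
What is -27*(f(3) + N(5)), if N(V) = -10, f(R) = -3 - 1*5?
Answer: 486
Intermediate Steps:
f(R) = -8 (f(R) = -3 - 5 = -8)
-27*(f(3) + N(5)) = -27*(-8 - 10) = -27*(-18) = 486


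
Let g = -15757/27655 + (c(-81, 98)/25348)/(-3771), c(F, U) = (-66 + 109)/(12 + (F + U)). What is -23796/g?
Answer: 1824214283118830160/43678908341689 ≈ 41764.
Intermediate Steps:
c(F, U) = 43/(12 + F + U)
g = -43678908341689/76660543079460 (g = -15757/27655 + ((43/(12 - 81 + 98))/25348)/(-3771) = -15757*1/27655 + ((43/29)*(1/25348))*(-1/3771) = -15757/27655 + ((43*(1/29))*(1/25348))*(-1/3771) = -15757/27655 + ((43/29)*(1/25348))*(-1/3771) = -15757/27655 + (43/735092)*(-1/3771) = -15757/27655 - 43/2772031932 = -43678908341689/76660543079460 ≈ -0.56977)
-23796/g = -23796/(-43678908341689/76660543079460) = -23796*(-76660543079460/43678908341689) = 1824214283118830160/43678908341689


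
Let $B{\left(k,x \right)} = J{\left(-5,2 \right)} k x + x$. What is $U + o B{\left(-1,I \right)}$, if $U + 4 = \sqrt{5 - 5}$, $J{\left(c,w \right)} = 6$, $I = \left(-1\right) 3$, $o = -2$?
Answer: $-34$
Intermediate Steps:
$I = -3$
$B{\left(k,x \right)} = x + 6 k x$ ($B{\left(k,x \right)} = 6 k x + x = x + 6 k x$)
$U = -4$ ($U = -4 + \sqrt{5 - 5} = -4 + \sqrt{0} = -4 + 0 = -4$)
$U + o B{\left(-1,I \right)} = -4 - 2 \left(- 3 \left(1 + 6 \left(-1\right)\right)\right) = -4 - 2 \left(- 3 \left(1 - 6\right)\right) = -4 - 2 \left(\left(-3\right) \left(-5\right)\right) = -4 - 30 = -34$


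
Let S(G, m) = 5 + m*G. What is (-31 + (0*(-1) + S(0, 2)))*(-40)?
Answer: 1040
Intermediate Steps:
S(G, m) = 5 + G*m
(-31 + (0*(-1) + S(0, 2)))*(-40) = (-31 + (0*(-1) + (5 + 0*2)))*(-40) = (-31 + (0 + (5 + 0)))*(-40) = (-31 + (0 + 5))*(-40) = (-31 + 5)*(-40) = -26*(-40) = 1040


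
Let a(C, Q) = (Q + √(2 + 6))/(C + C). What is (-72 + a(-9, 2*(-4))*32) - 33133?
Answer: -298717/9 - 32*√2/9 ≈ -33196.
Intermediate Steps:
a(C, Q) = (Q + 2*√2)/(2*C) (a(C, Q) = (Q + √8)/((2*C)) = (Q + 2*√2)*(1/(2*C)) = (Q + 2*√2)/(2*C))
(-72 + a(-9, 2*(-4))*32) - 33133 = (-72 + ((√2 + (2*(-4))/2)/(-9))*32) - 33133 = (-72 - (√2 + (½)*(-8))/9*32) - 33133 = (-72 - (√2 - 4)/9*32) - 33133 = (-72 - (-4 + √2)/9*32) - 33133 = (-72 + (4/9 - √2/9)*32) - 33133 = (-72 + (128/9 - 32*√2/9)) - 33133 = (-520/9 - 32*√2/9) - 33133 = -298717/9 - 32*√2/9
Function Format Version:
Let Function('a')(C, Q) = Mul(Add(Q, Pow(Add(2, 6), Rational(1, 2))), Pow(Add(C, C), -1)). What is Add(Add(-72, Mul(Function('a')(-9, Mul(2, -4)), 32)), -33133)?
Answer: Add(Rational(-298717, 9), Mul(Rational(-32, 9), Pow(2, Rational(1, 2)))) ≈ -33196.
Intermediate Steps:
Function('a')(C, Q) = Mul(Rational(1, 2), Pow(C, -1), Add(Q, Mul(2, Pow(2, Rational(1, 2))))) (Function('a')(C, Q) = Mul(Add(Q, Pow(8, Rational(1, 2))), Pow(Mul(2, C), -1)) = Mul(Add(Q, Mul(2, Pow(2, Rational(1, 2)))), Mul(Rational(1, 2), Pow(C, -1))) = Mul(Rational(1, 2), Pow(C, -1), Add(Q, Mul(2, Pow(2, Rational(1, 2))))))
Add(Add(-72, Mul(Function('a')(-9, Mul(2, -4)), 32)), -33133) = Add(Add(-72, Mul(Mul(Pow(-9, -1), Add(Pow(2, Rational(1, 2)), Mul(Rational(1, 2), Mul(2, -4)))), 32)), -33133) = Add(Add(-72, Mul(Mul(Rational(-1, 9), Add(Pow(2, Rational(1, 2)), Mul(Rational(1, 2), -8))), 32)), -33133) = Add(Add(-72, Mul(Mul(Rational(-1, 9), Add(Pow(2, Rational(1, 2)), -4)), 32)), -33133) = Add(Add(-72, Mul(Mul(Rational(-1, 9), Add(-4, Pow(2, Rational(1, 2)))), 32)), -33133) = Add(Add(-72, Mul(Add(Rational(4, 9), Mul(Rational(-1, 9), Pow(2, Rational(1, 2)))), 32)), -33133) = Add(Add(-72, Add(Rational(128, 9), Mul(Rational(-32, 9), Pow(2, Rational(1, 2))))), -33133) = Add(Add(Rational(-520, 9), Mul(Rational(-32, 9), Pow(2, Rational(1, 2)))), -33133) = Add(Rational(-298717, 9), Mul(Rational(-32, 9), Pow(2, Rational(1, 2))))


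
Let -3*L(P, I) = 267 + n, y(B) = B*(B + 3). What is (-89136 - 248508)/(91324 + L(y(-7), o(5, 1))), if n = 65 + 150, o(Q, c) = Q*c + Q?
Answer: -506466/136745 ≈ -3.7037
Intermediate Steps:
o(Q, c) = Q + Q*c
y(B) = B*(3 + B)
n = 215
L(P, I) = -482/3 (L(P, I) = -(267 + 215)/3 = -⅓*482 = -482/3)
(-89136 - 248508)/(91324 + L(y(-7), o(5, 1))) = (-89136 - 248508)/(91324 - 482/3) = -337644/273490/3 = -337644*3/273490 = -506466/136745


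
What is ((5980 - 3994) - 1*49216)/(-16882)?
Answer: 23615/8441 ≈ 2.7977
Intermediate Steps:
((5980 - 3994) - 1*49216)/(-16882) = (1986 - 49216)*(-1/16882) = -47230*(-1/16882) = 23615/8441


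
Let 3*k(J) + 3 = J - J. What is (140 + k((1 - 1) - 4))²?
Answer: 19321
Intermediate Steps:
k(J) = -1 (k(J) = -1 + (J - J)/3 = -1 + (⅓)*0 = -1 + 0 = -1)
(140 + k((1 - 1) - 4))² = (140 - 1)² = 139² = 19321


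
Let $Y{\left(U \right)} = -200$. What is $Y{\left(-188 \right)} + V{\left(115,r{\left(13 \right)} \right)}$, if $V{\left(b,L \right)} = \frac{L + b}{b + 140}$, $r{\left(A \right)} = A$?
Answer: $- \frac{50872}{255} \approx -199.5$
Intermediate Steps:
$V{\left(b,L \right)} = \frac{L + b}{140 + b}$
$Y{\left(-188 \right)} + V{\left(115,r{\left(13 \right)} \right)} = -200 + \frac{13 + 115}{140 + 115} = -200 + \frac{1}{255} \cdot 128 = -200 + \frac{128}{255} = - \frac{50872}{255}$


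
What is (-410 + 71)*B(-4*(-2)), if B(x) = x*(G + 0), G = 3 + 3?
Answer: -16272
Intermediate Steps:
G = 6
B(x) = 6*x (B(x) = x*(6 + 0) = x*6 = 6*x)
(-410 + 71)*B(-4*(-2)) = (-410 + 71)*(6*(-4*(-2))) = -2034*8 = -339*48 = -16272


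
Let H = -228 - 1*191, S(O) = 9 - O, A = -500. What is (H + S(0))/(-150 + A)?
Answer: 41/65 ≈ 0.63077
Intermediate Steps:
H = -419 (H = -228 - 191 = -419)
(H + S(0))/(-150 + A) = (-419 + (9 - 1*0))/(-150 - 500) = (-419 + (9 + 0))/(-650) = (-419 + 9)*(-1/650) = -410*(-1/650) = 41/65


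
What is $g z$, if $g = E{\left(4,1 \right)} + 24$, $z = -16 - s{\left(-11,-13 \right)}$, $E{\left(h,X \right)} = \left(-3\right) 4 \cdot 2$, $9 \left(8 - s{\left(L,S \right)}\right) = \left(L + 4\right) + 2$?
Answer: $0$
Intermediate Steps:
$s{\left(L,S \right)} = \frac{22}{3} - \frac{L}{9}$ ($s{\left(L,S \right)} = 8 - \frac{\left(L + 4\right) + 2}{9} = 8 - \frac{\left(4 + L\right) + 2}{9} = 8 - \frac{6 + L}{9} = 8 - \left(\frac{2}{3} + \frac{L}{9}\right) = \frac{22}{3} - \frac{L}{9}$)
$E{\left(h,X \right)} = -24$ ($E{\left(h,X \right)} = \left(-12\right) 2 = -24$)
$z = - \frac{221}{9}$ ($z = -16 - \left(\frac{22}{3} - - \frac{11}{9}\right) = -16 - \left(\frac{22}{3} + \frac{11}{9}\right) = -16 - \frac{77}{9} = - \frac{221}{9} \approx -24.556$)
$g = 0$ ($g = -24 + 24 = 0$)
$g z = 0 \left(- \frac{221}{9}\right) = 0$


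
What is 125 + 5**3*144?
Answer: 18125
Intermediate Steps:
125 + 5**3*144 = 125 + 125*144 = 125 + 18000 = 18125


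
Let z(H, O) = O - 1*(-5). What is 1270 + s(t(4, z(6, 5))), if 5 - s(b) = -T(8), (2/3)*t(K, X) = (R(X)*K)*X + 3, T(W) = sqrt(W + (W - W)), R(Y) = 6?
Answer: 1275 + 2*sqrt(2) ≈ 1277.8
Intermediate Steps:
z(H, O) = 5 + O (z(H, O) = O + 5 = 5 + O)
T(W) = sqrt(W) (T(W) = sqrt(W + 0) = sqrt(W))
t(K, X) = 9/2 + 9*K*X (t(K, X) = 3*((6*K)*X + 3)/2 = 3*(6*K*X + 3)/2 = 3*(3 + 6*K*X)/2 = 9/2 + 9*K*X)
s(b) = 5 + 2*sqrt(2) (s(b) = 5 - (-1)*sqrt(8) = 5 - (-1)*2*sqrt(2) = 5 - (-2)*sqrt(2) = 5 + 2*sqrt(2))
1270 + s(t(4, z(6, 5))) = 1270 + (5 + 2*sqrt(2)) = 1275 + 2*sqrt(2)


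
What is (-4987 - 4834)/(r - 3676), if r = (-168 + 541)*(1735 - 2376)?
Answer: 9821/242769 ≈ 0.040454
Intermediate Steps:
r = -239093 (r = 373*(-641) = -239093)
(-4987 - 4834)/(r - 3676) = (-4987 - 4834)/(-239093 - 3676) = -9821/(-242769) = -9821*(-1/242769) = 9821/242769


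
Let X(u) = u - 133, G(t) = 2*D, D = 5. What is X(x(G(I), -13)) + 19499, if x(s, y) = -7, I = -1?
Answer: 19359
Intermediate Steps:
G(t) = 10 (G(t) = 2*5 = 10)
X(u) = -133 + u
X(x(G(I), -13)) + 19499 = (-133 - 7) + 19499 = -140 + 19499 = 19359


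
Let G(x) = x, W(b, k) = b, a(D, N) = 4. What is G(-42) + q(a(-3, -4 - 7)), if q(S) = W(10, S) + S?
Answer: -28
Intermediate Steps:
q(S) = 10 + S
G(-42) + q(a(-3, -4 - 7)) = -42 + (10 + 4) = -42 + 14 = -28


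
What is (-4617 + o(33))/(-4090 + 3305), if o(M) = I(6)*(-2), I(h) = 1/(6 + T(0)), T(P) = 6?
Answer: 27703/4710 ≈ 5.8817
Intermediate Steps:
I(h) = 1/12 (I(h) = 1/(6 + 6) = 1/12)
o(M) = -1/6 (o(M) = (1/12)*(-2) = -1/6)
(-4617 + o(33))/(-4090 + 3305) = (-4617 - 1/6)/(-4090 + 3305) = -27703/6/(-785) = -27703/6*(-1/785) = 27703/4710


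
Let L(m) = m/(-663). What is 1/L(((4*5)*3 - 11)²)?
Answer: -663/2401 ≈ -0.27613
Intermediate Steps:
L(m) = -m/663 (L(m) = m*(-1/663) = -m/663)
1/L(((4*5)*3 - 11)²) = 1/(-((4*5)*3 - 11)²/663) = 1/(-(20*3 - 11)²/663) = 1/(-(60 - 11)²/663) = 1/(-1/663*49²) = 1/(-1/663*2401) = 1/(-2401/663) = -663/2401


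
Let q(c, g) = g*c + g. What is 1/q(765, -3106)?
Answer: -1/2379196 ≈ -4.2031e-7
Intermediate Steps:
q(c, g) = g + c*g (q(c, g) = c*g + g = g + c*g)
1/q(765, -3106) = 1/(-3106*(1 + 765)) = 1/(-3106*766) = 1/(-2379196) = -1/2379196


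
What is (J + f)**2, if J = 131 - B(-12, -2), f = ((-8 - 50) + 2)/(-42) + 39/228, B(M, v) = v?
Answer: 940464889/51984 ≈ 18091.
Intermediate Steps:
f = 343/228 (f = (-58 + 2)*(-1/42) + 39*(1/228) = -56*(-1/42) + 13/76 = 4/3 + 13/76 = 343/228 ≈ 1.5044)
J = 133 (J = 131 - 1*(-2) = 131 + 2 = 133)
(J + f)**2 = (133 + 343/228)**2 = (30667/228)**2 = 940464889/51984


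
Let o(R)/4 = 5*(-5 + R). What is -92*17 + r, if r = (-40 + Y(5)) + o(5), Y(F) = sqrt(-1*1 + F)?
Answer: -1602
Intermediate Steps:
o(R) = -100 + 20*R (o(R) = 4*(5*(-5 + R)) = 4*(-25 + 5*R) = -100 + 20*R)
Y(F) = sqrt(-1 + F)
r = -38 (r = (-40 + sqrt(-1 + 5)) + (-100 + 20*5) = (-40 + sqrt(4)) + (-100 + 100) = (-40 + 2) + 0 = -38 + 0 = -38)
-92*17 + r = -92*17 - 38 = -1564 - 38 = -1602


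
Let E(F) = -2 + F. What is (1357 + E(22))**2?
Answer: 1896129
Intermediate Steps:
(1357 + E(22))**2 = (1357 + (-2 + 22))**2 = (1357 + 20)**2 = 1377**2 = 1896129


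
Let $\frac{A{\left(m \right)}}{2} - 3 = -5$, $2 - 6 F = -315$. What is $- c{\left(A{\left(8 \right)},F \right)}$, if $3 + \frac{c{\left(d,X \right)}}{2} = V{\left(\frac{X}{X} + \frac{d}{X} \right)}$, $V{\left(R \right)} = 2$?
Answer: $2$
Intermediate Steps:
$F = \frac{317}{6}$ ($F = \frac{1}{3} - - \frac{105}{2} = \frac{1}{3} + \frac{105}{2} = \frac{317}{6} \approx 52.833$)
$A{\left(m \right)} = -4$ ($A{\left(m \right)} = 6 + 2 \left(-5\right) = 6 - 10 = -4$)
$c{\left(d,X \right)} = -2$ ($c{\left(d,X \right)} = -6 + 2 \cdot 2 = -6 + 4 = -2$)
$- c{\left(A{\left(8 \right)},F \right)} = \left(-1\right) \left(-2\right) = 2$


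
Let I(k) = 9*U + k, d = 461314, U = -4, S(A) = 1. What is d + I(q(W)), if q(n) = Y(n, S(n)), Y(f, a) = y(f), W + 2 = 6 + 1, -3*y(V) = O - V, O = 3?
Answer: 1383836/3 ≈ 4.6128e+5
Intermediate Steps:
y(V) = -1 + V/3 (y(V) = -(3 - V)/3 = -1 + V/3)
W = 5 (W = -2 + (6 + 1) = -2 + 7 = 5)
Y(f, a) = -1 + f/3
q(n) = -1 + n/3
I(k) = -36 + k (I(k) = 9*(-4) + k = -36 + k)
d + I(q(W)) = 461314 + (-36 + (-1 + (⅓)*5)) = 461314 + (-36 + (-1 + 5/3)) = 461314 + (-36 + ⅔) = 461314 - 106/3 = 1383836/3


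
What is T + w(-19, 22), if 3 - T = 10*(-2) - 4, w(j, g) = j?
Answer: 8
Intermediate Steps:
T = 27 (T = 3 - (10*(-2) - 4) = 3 - (-20 - 4) = 3 - 1*(-24) = 3 + 24 = 27)
T + w(-19, 22) = 27 - 19 = 8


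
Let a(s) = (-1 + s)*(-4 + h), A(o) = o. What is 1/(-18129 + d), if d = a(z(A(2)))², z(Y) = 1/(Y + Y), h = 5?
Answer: -16/290055 ≈ -5.5162e-5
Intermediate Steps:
z(Y) = 1/(2*Y)
a(s) = -1 + s (a(s) = (-1 + s)*(-4 + 5) = (-1 + s)*1 = -1 + s)
d = 9/16 (d = (-1 + (½)/2)² = (-1 + (½)*(½))² = (-1 + ¼)² = (-¾)² = 9/16 ≈ 0.56250)
1/(-18129 + d) = 1/(-18129 + 9/16) = 1/(-290055/16) = -16/290055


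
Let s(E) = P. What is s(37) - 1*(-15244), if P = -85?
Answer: 15159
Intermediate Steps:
s(E) = -85
s(37) - 1*(-15244) = -85 - 1*(-15244) = -85 + 15244 = 15159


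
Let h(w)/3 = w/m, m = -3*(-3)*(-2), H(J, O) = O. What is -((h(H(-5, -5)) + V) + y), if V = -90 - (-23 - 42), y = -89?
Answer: 679/6 ≈ 113.17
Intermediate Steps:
m = -18 (m = 9*(-2) = -18)
h(w) = -w/6 (h(w) = 3*(w/(-18)) = 3*(w*(-1/18)) = 3*(-w/18) = -w/6)
V = -25 (V = -90 - 1*(-65) = -90 + 65 = -25)
-((h(H(-5, -5)) + V) + y) = -((-⅙*(-5) - 25) - 89) = -((⅚ - 25) - 89) = -(-145/6 - 89) = -1*(-679/6) = 679/6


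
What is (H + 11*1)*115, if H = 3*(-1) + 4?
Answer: 1380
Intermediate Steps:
H = 1 (H = -3 + 4 = 1)
(H + 11*1)*115 = (1 + 11*1)*115 = (1 + 11)*115 = 12*115 = 1380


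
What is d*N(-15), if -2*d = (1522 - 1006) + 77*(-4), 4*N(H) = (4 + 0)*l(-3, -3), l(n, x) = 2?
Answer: -208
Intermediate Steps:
N(H) = 2 (N(H) = ((4 + 0)*2)/4 = (4*2)/4 = (1/4)*8 = 2)
d = -104 (d = -((1522 - 1006) + 77*(-4))/2 = -(516 - 308)/2 = -1/2*208 = -104)
d*N(-15) = -104*2 = -208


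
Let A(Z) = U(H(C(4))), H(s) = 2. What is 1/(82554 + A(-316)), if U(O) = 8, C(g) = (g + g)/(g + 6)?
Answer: 1/82562 ≈ 1.2112e-5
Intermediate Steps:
C(g) = 2*g/(6 + g) (C(g) = (2*g)/(6 + g) = 2*g/(6 + g))
A(Z) = 8
1/(82554 + A(-316)) = 1/(82554 + 8) = 1/82562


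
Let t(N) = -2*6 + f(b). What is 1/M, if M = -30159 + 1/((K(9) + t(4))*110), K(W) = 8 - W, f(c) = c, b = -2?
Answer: -1650/49762351 ≈ -3.3158e-5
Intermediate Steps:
t(N) = -14 (t(N) = -2*6 - 2 = -12 - 2 = -14)
M = -49762351/1650 (M = -30159 + 1/(((8 - 1*9) - 14)*110) = -30159 + 1/(((8 - 9) - 14)*110) = -30159 + 1/((-1 - 14)*110) = -30159 + 1/(-15*110) = -30159 + 1/(-1650) = -30159 - 1/1650 = -49762351/1650 ≈ -30159.)
1/M = 1/(-49762351/1650) = -1650/49762351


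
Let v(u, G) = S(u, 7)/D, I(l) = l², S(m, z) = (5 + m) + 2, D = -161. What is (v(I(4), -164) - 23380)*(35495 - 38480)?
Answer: 488528085/7 ≈ 6.9790e+7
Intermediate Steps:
S(m, z) = 7 + m
v(u, G) = -1/23 - u/161 (v(u, G) = (7 + u)/(-161) = (7 + u)*(-1/161) = -1/23 - u/161)
(v(I(4), -164) - 23380)*(35495 - 38480) = ((-1/23 - 1/161*4²) - 23380)*(35495 - 38480) = ((-1/23 - 1/161*16) - 23380)*(-2985) = ((-1/23 - 16/161) - 23380)*(-2985) = (-⅐ - 23380)*(-2985) = -163661/7*(-2985) = 488528085/7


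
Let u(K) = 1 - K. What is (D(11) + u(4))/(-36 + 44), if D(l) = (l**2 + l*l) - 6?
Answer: 233/8 ≈ 29.125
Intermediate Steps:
D(l) = -6 + 2*l**2 (D(l) = (l**2 + l**2) - 6 = 2*l**2 - 6 = -6 + 2*l**2)
(D(11) + u(4))/(-36 + 44) = ((-6 + 2*11**2) + (1 - 1*4))/(-36 + 44) = ((-6 + 2*121) + (1 - 4))/8 = ((-6 + 242) - 3)/8 = (236 - 3)/8 = (1/8)*233 = 233/8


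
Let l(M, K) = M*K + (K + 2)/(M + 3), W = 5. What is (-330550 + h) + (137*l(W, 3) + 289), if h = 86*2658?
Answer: -796259/8 ≈ -99532.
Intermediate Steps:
h = 228588
l(M, K) = K*M + (2 + K)/(3 + M)
(-330550 + h) + (137*l(W, 3) + 289) = (-330550 + 228588) + (137*((2 + 3 + 3*5² + 3*3*5)/(3 + 5)) + 289) = -101962 + (137*((2 + 3 + 3*25 + 45)/8) + 289) = -101962 + (137*((2 + 3 + 75 + 45)/8) + 289) = -101962 + (137*((⅛)*125) + 289) = -101962 + (137*(125/8) + 289) = -101962 + (17125/8 + 289) = -101962 + 19437/8 = -796259/8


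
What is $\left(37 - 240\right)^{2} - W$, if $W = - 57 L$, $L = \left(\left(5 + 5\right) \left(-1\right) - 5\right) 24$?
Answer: $20689$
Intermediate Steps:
$L = -360$ ($L = \left(10 \left(-1\right) - 5\right) 24 = \left(-10 - 5\right) 24 = \left(-15\right) 24 = -360$)
$W = 20520$ ($W = \left(-57\right) \left(-360\right) = 20520$)
$\left(37 - 240\right)^{2} - W = \left(37 - 240\right)^{2} - 20520 = \left(-203\right)^{2} - 20520 = 41209 - 20520 = 20689$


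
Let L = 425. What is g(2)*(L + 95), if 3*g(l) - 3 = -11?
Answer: -4160/3 ≈ -1386.7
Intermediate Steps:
g(l) = -8/3 (g(l) = 1 + (⅓)*(-11) = 1 - 11/3 = -8/3)
g(2)*(L + 95) = -8*(425 + 95)/3 = -8/3*520 = -4160/3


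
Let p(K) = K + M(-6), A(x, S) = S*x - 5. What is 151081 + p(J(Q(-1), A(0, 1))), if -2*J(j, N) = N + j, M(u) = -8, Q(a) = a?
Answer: 151076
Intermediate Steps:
A(x, S) = -5 + S*x
J(j, N) = -N/2 - j/2 (J(j, N) = -(N + j)/2 = -N/2 - j/2)
p(K) = -8 + K (p(K) = K - 8 = -8 + K)
151081 + p(J(Q(-1), A(0, 1))) = 151081 + (-8 + (-(-5 + 1*0)/2 - ½*(-1))) = 151081 + (-8 + (-(-5 + 0)/2 + ½)) = 151081 + (-8 + (-½*(-5) + ½)) = 151081 + (-8 + (5/2 + ½)) = 151081 + (-8 + 3) = 151081 - 5 = 151076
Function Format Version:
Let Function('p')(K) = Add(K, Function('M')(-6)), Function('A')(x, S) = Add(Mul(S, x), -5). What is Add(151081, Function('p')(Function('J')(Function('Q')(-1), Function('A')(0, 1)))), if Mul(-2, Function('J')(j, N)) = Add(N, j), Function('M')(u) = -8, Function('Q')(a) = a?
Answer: 151076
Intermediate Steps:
Function('A')(x, S) = Add(-5, Mul(S, x))
Function('J')(j, N) = Add(Mul(Rational(-1, 2), N), Mul(Rational(-1, 2), j)) (Function('J')(j, N) = Mul(Rational(-1, 2), Add(N, j)) = Add(Mul(Rational(-1, 2), N), Mul(Rational(-1, 2), j)))
Function('p')(K) = Add(-8, K) (Function('p')(K) = Add(K, -8) = Add(-8, K))
Add(151081, Function('p')(Function('J')(Function('Q')(-1), Function('A')(0, 1)))) = Add(151081, Add(-8, Add(Mul(Rational(-1, 2), Add(-5, Mul(1, 0))), Mul(Rational(-1, 2), -1)))) = Add(151081, Add(-8, Add(Mul(Rational(-1, 2), Add(-5, 0)), Rational(1, 2)))) = Add(151081, Add(-8, Add(Mul(Rational(-1, 2), -5), Rational(1, 2)))) = Add(151081, Add(-8, Add(Rational(5, 2), Rational(1, 2)))) = Add(151081, Add(-8, 3)) = Add(151081, -5) = 151076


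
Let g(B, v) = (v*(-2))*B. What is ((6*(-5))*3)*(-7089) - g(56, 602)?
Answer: 705434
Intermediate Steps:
g(B, v) = -2*B*v (g(B, v) = (-2*v)*B = -2*B*v)
((6*(-5))*3)*(-7089) - g(56, 602) = ((6*(-5))*3)*(-7089) - (-2)*56*602 = -30*3*(-7089) - 1*(-67424) = -90*(-7089) + 67424 = 638010 + 67424 = 705434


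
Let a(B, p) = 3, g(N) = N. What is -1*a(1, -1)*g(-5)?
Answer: 15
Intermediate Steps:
-1*a(1, -1)*g(-5) = -1*3*(-5) = -3*(-5) = -1*(-15) = 15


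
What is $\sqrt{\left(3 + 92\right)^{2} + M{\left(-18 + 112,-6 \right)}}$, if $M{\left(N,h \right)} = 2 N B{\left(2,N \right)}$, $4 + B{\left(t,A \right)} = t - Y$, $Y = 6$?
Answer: $\sqrt{7521} \approx 86.724$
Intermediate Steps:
$B{\left(t,A \right)} = -10 + t$ ($B{\left(t,A \right)} = -4 + \left(t - 6\right) = -4 + \left(-6 + t\right) = -10 + t$)
$M{\left(N,h \right)} = - 16 N$ ($M{\left(N,h \right)} = 2 N \left(-10 + 2\right) = 2 N \left(-8\right) = - 16 N$)
$\sqrt{\left(3 + 92\right)^{2} + M{\left(-18 + 112,-6 \right)}} = \sqrt{\left(3 + 92\right)^{2} - 16 \left(-18 + 112\right)} = \sqrt{95^{2} - 1504} = \sqrt{9025 - 1504} = \sqrt{7521}$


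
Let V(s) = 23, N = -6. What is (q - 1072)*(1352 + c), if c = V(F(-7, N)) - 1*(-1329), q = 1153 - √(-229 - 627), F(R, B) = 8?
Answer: 219024 - 5408*I*√214 ≈ 2.1902e+5 - 79112.0*I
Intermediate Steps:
q = 1153 - 2*I*√214 (q = 1153 - √(-856) = 1153 - 2*I*√214 ≈ 1153.0 - 29.257*I)
c = 1352 (c = 23 - 1*(-1329) = 23 + 1329 = 1352)
(q - 1072)*(1352 + c) = ((1153 - 2*I*√214) - 1072)*(1352 + 1352) = (81 - 2*I*√214)*2704 = 219024 - 5408*I*√214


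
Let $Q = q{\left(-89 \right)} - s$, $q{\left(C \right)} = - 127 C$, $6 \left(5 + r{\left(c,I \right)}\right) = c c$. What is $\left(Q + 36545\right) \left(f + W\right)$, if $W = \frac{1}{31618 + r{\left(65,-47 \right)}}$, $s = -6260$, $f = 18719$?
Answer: $\frac{196394198590404}{193903} \approx 1.0128 \cdot 10^{9}$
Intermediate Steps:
$r{\left(c,I \right)} = -5 + \frac{c^{2}}{6}$ ($r{\left(c,I \right)} = -5 + \frac{c c}{6} = -5 + \frac{c^{2}}{6}$)
$W = \frac{6}{193903}$ ($W = \frac{1}{31618 - \left(5 - \frac{65^{2}}{6}\right)} = \frac{1}{31618 + \left(-5 + \frac{1}{6} \cdot 4225\right)} = \frac{1}{31618 + \left(-5 + \frac{4225}{6}\right)} = \frac{1}{31618 + \frac{4195}{6}} = \frac{1}{\frac{193903}{6}} = \frac{6}{193903} \approx 3.0943 \cdot 10^{-5}$)
$Q = 17563$ ($Q = \left(-127\right) \left(-89\right) - -6260 = 11303 + 6260 = 17563$)
$\left(Q + 36545\right) \left(f + W\right) = \left(17563 + 36545\right) \left(18719 + \frac{6}{193903}\right) = 54108 \cdot \frac{3629670263}{193903} = \frac{196394198590404}{193903}$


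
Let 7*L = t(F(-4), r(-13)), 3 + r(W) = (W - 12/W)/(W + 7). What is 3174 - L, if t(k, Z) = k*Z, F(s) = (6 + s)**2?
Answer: 123808/39 ≈ 3174.6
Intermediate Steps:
r(W) = -3 + (W - 12/W)/(7 + W) (r(W) = -3 + (W - 12/W)/(W + 7) = -3 + (W - 12/W)/(7 + W))
t(k, Z) = Z*k
L = -22/39 (L = (((-12 - 21*(-13) - 2*(-13)**2)/((-13)*(7 - 13)))*(6 - 4)**2)/7 = (-1/13*(-12 + 273 - 2*169)/(-6)*2**2)/7 = (-1/13*(-1/6)*(-12 + 273 - 338)*4)/7 = (-1/13*(-1/6)*(-77)*4)/7 = (-77/78*4)/7 = (1/7)*(-154/39) = -22/39 ≈ -0.56410)
3174 - L = 3174 - 1*(-22/39) = 3174 + 22/39 = 123808/39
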